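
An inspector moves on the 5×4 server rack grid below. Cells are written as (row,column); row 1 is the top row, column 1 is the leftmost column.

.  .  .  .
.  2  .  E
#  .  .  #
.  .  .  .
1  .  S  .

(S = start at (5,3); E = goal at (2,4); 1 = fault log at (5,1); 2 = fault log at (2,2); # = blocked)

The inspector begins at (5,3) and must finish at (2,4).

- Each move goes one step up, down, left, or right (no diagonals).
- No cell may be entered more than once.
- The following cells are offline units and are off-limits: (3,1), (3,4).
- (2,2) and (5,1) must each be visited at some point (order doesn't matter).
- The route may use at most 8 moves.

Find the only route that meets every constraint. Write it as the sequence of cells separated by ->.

(5,3) -> (5,2) -> (5,1) -> (4,1) -> (4,2) -> (3,2) -> (2,2) -> (2,3) -> (2,4)

The budget equals the shortest possible length, so every move has to be on a shortest route through the required cells.
Route from (5,3): left 2 to (5,1), up 1 to (4,1), right 1 to (4,2), up 2 to (2,2), right 2 to (2,4) — 8 moves in all.
Check: all required cells visited; 8 ≤ 8 moves.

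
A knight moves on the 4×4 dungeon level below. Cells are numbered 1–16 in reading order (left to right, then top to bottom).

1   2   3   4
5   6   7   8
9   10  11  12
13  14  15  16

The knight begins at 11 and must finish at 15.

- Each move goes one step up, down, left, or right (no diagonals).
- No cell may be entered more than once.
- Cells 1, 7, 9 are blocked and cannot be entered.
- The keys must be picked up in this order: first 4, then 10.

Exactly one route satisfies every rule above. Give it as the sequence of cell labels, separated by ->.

The waypoints must appear in the order 4, 10, with no cell reused.
Route from 11: right 1 to 12, up 2 to 4, left 2 to 2, down 3 to 14, right 1 to 15 — 9 moves in all.
Check: order respected (4 at step 3, 10 at step 7).

11 -> 12 -> 8 -> 4 -> 3 -> 2 -> 6 -> 10 -> 14 -> 15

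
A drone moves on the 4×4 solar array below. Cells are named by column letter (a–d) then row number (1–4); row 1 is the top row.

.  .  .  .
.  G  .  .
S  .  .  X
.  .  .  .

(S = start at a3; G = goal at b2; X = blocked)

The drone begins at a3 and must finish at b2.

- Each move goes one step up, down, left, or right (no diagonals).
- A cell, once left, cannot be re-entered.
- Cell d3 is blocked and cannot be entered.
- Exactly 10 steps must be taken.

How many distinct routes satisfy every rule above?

Need simple routes of exactly 10 moves from a3 to b2 (Manhattan distance 2, so 4 moves are spent on a detour and 4 undoing it).
Branch systematically from the start, pruning whenever the remaining move budget drops below the Manhattan distance to b2 or differs from it in parity. Grouping the completions by first move — via a2: 2; via a4: 4; via b3: 3 — and summing: 2 + 4 + 3 = 9.
That gives 9 routes.

9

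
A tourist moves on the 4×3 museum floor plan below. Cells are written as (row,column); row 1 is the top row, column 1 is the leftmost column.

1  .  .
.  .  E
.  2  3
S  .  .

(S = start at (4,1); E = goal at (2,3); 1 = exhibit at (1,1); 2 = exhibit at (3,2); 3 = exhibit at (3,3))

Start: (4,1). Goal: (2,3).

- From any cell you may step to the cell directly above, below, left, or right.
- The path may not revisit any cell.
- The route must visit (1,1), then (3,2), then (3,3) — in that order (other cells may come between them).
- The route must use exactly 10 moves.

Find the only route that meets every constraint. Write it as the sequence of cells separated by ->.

The waypoints must appear in the order (1,1), (3,2), (3,3), with no cell reused.
Route from (4,1): 3× up (reaching (1,1)), right to (1,2), 3× down (reaching (4,2)), right to (4,3), 2× up (reaching (2,3)) — 10 moves in all.
Check: order respected (1 at step 3, 2 at step 6, 3 at step 9); 10 moves as required.

(4,1) -> (3,1) -> (2,1) -> (1,1) -> (1,2) -> (2,2) -> (3,2) -> (4,2) -> (4,3) -> (3,3) -> (2,3)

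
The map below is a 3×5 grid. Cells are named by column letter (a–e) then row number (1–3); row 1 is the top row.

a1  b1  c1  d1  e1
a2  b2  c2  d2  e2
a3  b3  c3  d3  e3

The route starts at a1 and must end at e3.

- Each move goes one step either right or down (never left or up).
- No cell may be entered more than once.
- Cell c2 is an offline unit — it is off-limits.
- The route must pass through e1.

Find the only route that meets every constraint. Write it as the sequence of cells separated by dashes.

Moves only go right or down, so the column and row indices never decrease.
Route from a1: 4× right (reaching e1), 2× down (reaching e3) — 6 moves in all.
Check: all required cells visited.

a1 - b1 - c1 - d1 - e1 - e2 - e3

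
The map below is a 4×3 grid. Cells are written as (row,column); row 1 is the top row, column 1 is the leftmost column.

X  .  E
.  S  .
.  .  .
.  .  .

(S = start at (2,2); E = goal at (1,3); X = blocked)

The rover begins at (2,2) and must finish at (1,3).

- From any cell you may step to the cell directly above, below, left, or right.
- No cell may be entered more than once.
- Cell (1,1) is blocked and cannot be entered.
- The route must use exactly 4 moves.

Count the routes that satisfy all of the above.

Need simple routes of exactly 4 moves from (2,2) to (1,3) (Manhattan distance 2, so 1 moves are spent on a detour and 1 undoing it).
Enumerating: (2,2) (3,2) (3,3) (2,3) (1,3).
That gives 1 route.

1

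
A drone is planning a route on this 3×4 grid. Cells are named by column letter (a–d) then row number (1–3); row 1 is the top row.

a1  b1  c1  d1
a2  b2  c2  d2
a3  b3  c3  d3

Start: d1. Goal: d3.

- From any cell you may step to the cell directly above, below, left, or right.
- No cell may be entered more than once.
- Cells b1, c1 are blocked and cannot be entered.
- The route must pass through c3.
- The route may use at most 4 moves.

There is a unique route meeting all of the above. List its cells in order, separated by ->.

Any route must reach c3 and still end at d3 within 4 moves, so the order of the required stops is forced.
Route from d1: down 1 to d2, left 1 to c2, down 1 to c3, right 1 to d3 — 4 moves in all.
Check: all required cells visited; 4 ≤ 4 moves.

d1 -> d2 -> c2 -> c3 -> d3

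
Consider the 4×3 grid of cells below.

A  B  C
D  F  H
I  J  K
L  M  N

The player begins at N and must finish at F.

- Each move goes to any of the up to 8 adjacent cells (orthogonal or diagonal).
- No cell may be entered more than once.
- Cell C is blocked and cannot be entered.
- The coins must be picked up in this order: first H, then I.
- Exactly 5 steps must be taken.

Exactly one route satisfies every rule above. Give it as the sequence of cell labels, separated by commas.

N, K, H, J, I, F

The waypoints must appear in the order H, I, with no cell reused.
Route from N: 2× up (reaching H), down-left to J, left to I, up-right to F — 5 moves in all.
Check: order respected (H at step 2, I at step 4); 5 moves as required.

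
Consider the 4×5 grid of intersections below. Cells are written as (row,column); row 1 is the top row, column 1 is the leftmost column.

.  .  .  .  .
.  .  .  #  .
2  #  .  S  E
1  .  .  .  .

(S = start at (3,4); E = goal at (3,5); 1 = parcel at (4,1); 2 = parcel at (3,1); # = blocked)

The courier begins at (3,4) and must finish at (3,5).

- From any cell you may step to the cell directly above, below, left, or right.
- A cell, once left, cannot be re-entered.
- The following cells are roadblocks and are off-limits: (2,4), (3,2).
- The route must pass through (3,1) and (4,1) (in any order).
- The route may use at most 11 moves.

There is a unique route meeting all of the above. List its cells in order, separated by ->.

(3,4) -> (3,3) -> (2,3) -> (2,2) -> (2,1) -> (3,1) -> (4,1) -> (4,2) -> (4,3) -> (4,4) -> (4,5) -> (3,5)

The 11-move cap with required stops at (3,1), (4,1) leaves no slack for detours.
Route from (3,4): left 1 to (3,3), up 1 to (2,3), left 2 to (2,1), down 2 to (4,1), right 4 to (4,5), up 1 to (3,5) — 11 moves in all.
Check: all required cells visited; 11 ≤ 11 moves.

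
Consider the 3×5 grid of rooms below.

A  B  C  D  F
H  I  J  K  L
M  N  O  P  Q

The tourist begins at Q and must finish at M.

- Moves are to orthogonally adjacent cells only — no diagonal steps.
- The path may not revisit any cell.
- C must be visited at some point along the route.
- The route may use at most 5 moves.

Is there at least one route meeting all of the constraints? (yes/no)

no

Even ignoring the no-revisit rule, getting from Q to M via C needs at least 4 + 4 = 8 moves (Manhattan distance per leg), which exceeds the 5-move limit.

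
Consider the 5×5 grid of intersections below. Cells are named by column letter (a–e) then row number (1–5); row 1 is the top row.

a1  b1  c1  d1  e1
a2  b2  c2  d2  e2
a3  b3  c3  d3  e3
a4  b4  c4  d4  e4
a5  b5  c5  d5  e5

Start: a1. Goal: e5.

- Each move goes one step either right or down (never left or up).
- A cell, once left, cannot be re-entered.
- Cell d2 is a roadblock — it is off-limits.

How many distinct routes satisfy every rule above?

54

A right/down-only route from a1 to e5 makes exactly 4 down-moves and 4 right-moves in some order.
With no other constraints that would be C(8,4) = 70 routes.
Subtract routes through each blocked cell (inclusion–exclusion for overlaps): − through d2: 16 → 54.
That gives 54 routes.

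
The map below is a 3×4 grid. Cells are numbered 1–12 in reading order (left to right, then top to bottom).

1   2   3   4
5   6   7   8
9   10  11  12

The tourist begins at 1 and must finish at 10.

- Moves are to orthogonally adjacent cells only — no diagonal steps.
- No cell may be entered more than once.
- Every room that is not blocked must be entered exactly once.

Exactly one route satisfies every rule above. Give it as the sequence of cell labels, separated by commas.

1, 2, 3, 4, 8, 12, 11, 7, 6, 5, 9, 10

Need to visit all 12 open cells exactly once, starting at 1 and ending at 10.
Route from 1: right 3 to 4, down 2 to 12, left 1 to 11, up 1 to 7, left 2 to 5, down 1 to 9, right 1 to 10 — 11 moves in all.
Check: all 12 open cells covered.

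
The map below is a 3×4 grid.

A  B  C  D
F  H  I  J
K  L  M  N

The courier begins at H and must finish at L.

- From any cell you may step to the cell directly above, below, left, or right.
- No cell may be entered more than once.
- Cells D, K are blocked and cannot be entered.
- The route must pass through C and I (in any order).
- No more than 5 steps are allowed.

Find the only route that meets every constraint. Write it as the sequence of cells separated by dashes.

H - B - C - I - M - L

The 5-move cap with required stops at C, I leaves no slack for detours.
Route from H: up to B, right to C, 2× down (reaching M), left to L — 5 moves in all.
Check: all required cells visited; 5 ≤ 5 moves.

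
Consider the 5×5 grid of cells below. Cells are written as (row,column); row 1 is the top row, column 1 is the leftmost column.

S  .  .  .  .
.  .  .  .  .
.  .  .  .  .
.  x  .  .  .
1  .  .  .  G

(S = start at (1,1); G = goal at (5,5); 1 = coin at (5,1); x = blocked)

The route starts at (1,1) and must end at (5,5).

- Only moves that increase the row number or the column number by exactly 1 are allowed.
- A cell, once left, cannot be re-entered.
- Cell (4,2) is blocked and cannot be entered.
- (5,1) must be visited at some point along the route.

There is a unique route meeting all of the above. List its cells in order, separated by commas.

(1,1), (2,1), (3,1), (4,1), (5,1), (5,2), (5,3), (5,4), (5,5)

Moves only go right or down, so the column and row indices never decrease.
Route from (1,1): down 4 to (5,1), right 4 to (5,5) — 8 moves in all.
Check: all required cells visited.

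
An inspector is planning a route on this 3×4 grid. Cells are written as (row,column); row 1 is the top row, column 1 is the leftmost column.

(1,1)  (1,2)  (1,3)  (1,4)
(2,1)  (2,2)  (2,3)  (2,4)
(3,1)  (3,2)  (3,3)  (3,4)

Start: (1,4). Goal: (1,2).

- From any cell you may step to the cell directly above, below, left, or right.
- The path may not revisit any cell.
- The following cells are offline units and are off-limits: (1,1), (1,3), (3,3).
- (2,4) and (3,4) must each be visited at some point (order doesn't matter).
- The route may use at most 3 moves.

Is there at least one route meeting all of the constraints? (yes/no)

no

(3,4) must be visited but has only one open neighbour ((2,4)), and it is neither the start nor the goal — the route would have to enter and leave through (2,4), re-entering it.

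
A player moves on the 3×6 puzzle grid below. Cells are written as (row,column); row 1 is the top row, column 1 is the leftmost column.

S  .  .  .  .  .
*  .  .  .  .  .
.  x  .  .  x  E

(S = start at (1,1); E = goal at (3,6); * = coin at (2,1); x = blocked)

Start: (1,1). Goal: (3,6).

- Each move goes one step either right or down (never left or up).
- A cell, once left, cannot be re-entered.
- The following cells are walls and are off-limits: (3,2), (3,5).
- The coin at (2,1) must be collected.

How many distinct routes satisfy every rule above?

1

A right/down-only route from (1,1) to (3,6) makes exactly 2 down-moves and 5 right-moves in some order.
With no other constraints that would be C(7,2) = 21 routes.
Split at (2,1) and multiply the segment counts (each segment already excludes blocked cells): (1,1)→(2,1): 1; (2,1)→(3,6): 1; product = 1.
That gives 1 route.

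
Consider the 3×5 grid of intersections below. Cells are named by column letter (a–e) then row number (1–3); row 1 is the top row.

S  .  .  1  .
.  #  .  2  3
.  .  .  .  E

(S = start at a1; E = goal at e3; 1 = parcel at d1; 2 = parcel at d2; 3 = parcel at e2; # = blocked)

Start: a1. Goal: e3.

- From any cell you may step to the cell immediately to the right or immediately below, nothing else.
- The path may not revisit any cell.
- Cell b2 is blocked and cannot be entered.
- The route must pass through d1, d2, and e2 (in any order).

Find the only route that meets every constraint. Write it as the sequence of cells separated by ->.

Moves only go right or down, so the column and row indices never decrease.
Route from a1: 3× right (reaching d1), down to d2, right to e2, down to e3 — 6 moves in all.
Check: all required cells visited.

a1 -> b1 -> c1 -> d1 -> d2 -> e2 -> e3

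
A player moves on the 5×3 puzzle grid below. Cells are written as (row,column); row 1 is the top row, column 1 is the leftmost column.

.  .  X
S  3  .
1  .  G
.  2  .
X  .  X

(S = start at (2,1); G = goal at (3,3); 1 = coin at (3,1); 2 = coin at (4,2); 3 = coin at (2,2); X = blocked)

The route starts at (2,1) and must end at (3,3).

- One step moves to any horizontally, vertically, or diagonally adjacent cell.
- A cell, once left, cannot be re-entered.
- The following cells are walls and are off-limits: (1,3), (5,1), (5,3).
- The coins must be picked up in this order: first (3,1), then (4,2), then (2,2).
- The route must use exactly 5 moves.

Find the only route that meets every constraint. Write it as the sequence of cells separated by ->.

(2,1) -> (3,1) -> (4,2) -> (3,2) -> (2,2) -> (3,3)

The waypoints must appear in the order (3,1), (4,2), (2,2), with no cell reused.
Route from (2,1): down to (3,1), down-right to (4,2), 2× up (reaching (2,2)), down-right to (3,3) — 5 moves in all.
Check: order respected (1 at step 1, 2 at step 2, 3 at step 4); 5 moves as required.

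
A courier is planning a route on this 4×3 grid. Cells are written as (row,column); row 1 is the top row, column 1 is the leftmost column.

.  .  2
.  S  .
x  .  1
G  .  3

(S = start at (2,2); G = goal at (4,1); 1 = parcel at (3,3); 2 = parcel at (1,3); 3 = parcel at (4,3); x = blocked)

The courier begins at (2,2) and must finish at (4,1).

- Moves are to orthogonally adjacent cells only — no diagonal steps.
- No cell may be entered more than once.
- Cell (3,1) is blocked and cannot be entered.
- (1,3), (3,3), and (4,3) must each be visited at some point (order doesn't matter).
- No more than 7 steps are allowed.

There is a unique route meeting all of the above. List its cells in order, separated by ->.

The budget equals the shortest possible length, so every move has to be on a shortest route through the required cells.
Route from (2,2): up to (1,2), right to (1,3), 3× down (reaching (4,3)), 2× left (reaching (4,1)) — 7 moves in all.
Check: all required cells visited; 7 ≤ 7 moves.

(2,2) -> (1,2) -> (1,3) -> (2,3) -> (3,3) -> (4,3) -> (4,2) -> (4,1)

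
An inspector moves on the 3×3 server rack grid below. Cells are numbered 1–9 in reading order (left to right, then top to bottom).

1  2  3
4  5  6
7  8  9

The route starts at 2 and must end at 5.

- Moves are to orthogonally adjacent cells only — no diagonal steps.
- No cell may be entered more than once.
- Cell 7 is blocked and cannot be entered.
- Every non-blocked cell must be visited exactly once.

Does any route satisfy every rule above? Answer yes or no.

Exhausting the options from 2, every branch either dead-ends against blocked cells, would have to re-enter a cell already used, or reaches the goal with a constraint still unmet.

no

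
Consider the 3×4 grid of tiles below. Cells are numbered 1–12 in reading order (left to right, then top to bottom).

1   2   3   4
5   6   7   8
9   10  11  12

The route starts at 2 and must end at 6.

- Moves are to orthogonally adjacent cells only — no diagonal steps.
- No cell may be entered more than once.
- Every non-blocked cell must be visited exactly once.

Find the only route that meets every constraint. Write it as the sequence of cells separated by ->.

2 -> 1 -> 5 -> 9 -> 10 -> 11 -> 12 -> 8 -> 4 -> 3 -> 7 -> 6

Need to visit all 12 open cells exactly once, starting at 2 and ending at 6.
Cell 4 has only two open neighbours (8 and 3), so the path must pass straight through it: one of those is the cell it's entered from and the other is where it exits.
Route from 2: left to 1, 2× down (reaching 9), 3× right (reaching 12), 2× up (reaching 4), left to 3, down to 7, left to 6 — 11 moves in all.
Check: all 12 open cells covered.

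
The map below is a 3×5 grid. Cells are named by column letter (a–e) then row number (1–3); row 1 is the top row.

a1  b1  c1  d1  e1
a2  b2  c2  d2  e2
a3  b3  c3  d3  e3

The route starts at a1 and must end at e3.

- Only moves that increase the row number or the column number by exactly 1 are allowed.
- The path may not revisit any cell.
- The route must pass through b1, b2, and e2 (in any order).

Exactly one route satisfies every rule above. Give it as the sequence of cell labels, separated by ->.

a1 -> b1 -> b2 -> c2 -> d2 -> e2 -> e3

Moves only go right or down, so the column and row indices never decrease.
Route from a1: right 1 to b1, down 1 to b2, right 3 to e2, down 1 to e3 — 6 moves in all.
Check: all required cells visited.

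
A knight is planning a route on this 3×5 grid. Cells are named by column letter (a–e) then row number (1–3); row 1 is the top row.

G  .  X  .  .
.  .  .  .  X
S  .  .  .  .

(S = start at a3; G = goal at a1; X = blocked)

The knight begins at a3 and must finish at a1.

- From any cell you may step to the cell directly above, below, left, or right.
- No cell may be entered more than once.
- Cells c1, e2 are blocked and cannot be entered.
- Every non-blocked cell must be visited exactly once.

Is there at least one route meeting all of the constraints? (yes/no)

no

Cell e1 has only one open neighbour but is neither the start nor the goal, so a Hamiltonian route would have to both enter and leave it through the same neighbour — impossible without revisiting.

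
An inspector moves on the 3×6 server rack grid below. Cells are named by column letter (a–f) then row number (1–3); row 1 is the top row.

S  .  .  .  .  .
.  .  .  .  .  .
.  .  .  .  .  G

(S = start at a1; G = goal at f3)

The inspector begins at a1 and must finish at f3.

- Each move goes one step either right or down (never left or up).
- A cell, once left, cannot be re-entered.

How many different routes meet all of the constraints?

A right/down-only route from a1 to f3 makes exactly 2 down-moves and 5 right-moves in some order.
With no other constraints that would be C(7,2) = 21 routes.
That gives 21 routes.

21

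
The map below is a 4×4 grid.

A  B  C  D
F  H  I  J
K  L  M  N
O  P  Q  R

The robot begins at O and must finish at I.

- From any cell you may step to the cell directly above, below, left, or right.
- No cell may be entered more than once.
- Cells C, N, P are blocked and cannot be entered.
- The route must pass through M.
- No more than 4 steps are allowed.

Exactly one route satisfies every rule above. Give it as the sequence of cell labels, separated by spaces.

O K L M I

The 4-move cap with required stops at M leaves no slack for detours.
Route from O: up to K, 2× right (reaching M), up to I — 4 moves in all.
Check: all required cells visited; 4 ≤ 4 moves.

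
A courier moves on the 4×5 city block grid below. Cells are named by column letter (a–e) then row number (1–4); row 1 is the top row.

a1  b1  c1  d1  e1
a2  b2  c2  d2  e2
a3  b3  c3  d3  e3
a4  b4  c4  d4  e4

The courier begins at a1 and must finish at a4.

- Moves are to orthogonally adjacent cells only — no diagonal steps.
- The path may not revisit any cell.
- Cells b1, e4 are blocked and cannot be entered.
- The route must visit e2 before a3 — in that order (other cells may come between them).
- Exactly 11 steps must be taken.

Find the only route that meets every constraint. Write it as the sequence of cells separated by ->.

a1 -> a2 -> b2 -> c2 -> d2 -> e2 -> e3 -> d3 -> c3 -> b3 -> a3 -> a4

The waypoints must appear in the order e2, a3, with no cell reused.
Route from a1: down 1 to a2, right 4 to e2, down 1 to e3, left 4 to a3, down 1 to a4 — 11 moves in all.
Check: order respected (e2 at step 5, a3 at step 10); 11 moves as required.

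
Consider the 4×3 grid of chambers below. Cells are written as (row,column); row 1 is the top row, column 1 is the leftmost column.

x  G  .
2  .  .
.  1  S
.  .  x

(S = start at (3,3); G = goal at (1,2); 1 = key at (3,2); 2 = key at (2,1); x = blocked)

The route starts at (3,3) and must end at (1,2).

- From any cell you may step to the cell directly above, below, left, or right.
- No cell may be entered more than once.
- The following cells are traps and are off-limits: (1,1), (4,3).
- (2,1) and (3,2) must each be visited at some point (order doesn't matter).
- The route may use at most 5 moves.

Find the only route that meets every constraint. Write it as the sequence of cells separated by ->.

(3,3) -> (3,2) -> (3,1) -> (2,1) -> (2,2) -> (1,2)

Any route must reach (2,1) and (3,2) and still end at (1,2) within 5 moves, so the order of the required stops is forced.
Route from (3,3): left 2 to (3,1), up 1 to (2,1), right 1 to (2,2), up 1 to (1,2) — 5 moves in all.
Check: all required cells visited; 5 ≤ 5 moves.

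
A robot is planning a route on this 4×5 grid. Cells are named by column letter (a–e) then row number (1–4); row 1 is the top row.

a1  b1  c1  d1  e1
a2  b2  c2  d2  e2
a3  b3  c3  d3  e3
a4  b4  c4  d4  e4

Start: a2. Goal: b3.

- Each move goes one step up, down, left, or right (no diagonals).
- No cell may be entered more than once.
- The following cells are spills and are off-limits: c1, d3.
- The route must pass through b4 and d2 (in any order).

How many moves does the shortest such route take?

Any route passes through b4 and d2 in some order between a2 and b3. Summing Manhattan distances along each leg and taking the cheapest ordering (a2 → d2 → b4 → b3) gives a lower bound of 3 + 4 + 1 = 8 moves.
The shortest route satisfying every rule uses 10 moves: a2 → b2 → c2 → d2 → e2 → e3 → e4 → d4 → c4 → b4 → b3.
The no-revisit rule (legs can't share cells) pushes the minimum above the 8-move bound; an exhaustive check rules out every length from 8 to 9, leaving 10 as the minimum.

10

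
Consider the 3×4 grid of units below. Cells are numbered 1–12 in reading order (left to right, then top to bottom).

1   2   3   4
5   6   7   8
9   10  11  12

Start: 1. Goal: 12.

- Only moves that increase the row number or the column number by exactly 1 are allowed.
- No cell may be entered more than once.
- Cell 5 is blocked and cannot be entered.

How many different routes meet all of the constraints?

A right/down-only route from 1 to 12 makes exactly 2 down-moves and 3 right-moves in some order.
With no other constraints that would be C(5,2) = 10 routes.
Subtract routes through each blocked cell (inclusion–exclusion for overlaps): − through 5: 4 → 6.
That gives 6 routes.

6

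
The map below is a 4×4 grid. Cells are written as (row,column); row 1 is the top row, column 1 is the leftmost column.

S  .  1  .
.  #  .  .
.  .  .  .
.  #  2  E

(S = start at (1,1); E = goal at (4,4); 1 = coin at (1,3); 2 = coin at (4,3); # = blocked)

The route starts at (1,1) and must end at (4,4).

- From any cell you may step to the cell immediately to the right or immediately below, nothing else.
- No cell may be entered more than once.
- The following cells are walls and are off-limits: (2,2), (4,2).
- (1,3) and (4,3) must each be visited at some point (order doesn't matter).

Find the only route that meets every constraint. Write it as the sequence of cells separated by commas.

Moves only go right or down, so the column and row indices never decrease.
Route from (1,1): right 2 to (1,3), down 3 to (4,3), right 1 to (4,4) — 6 moves in all.
Check: all required cells visited.

(1,1), (1,2), (1,3), (2,3), (3,3), (4,3), (4,4)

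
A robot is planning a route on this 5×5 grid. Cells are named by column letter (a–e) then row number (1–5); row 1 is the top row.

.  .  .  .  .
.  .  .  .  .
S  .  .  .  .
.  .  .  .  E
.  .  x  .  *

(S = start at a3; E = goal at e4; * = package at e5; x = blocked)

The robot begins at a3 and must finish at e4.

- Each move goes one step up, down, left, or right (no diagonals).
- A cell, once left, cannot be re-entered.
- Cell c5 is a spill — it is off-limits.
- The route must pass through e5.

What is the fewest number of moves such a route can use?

Any route passes through e5 somewhere between a3 and e4. Summing Manhattan distances along the two legs (a3 → e5 → e4) gives a lower bound of 6 + 1 = 7 moves.
A route of 7 moves achieves this: a3 → a4 → b4 → c4 → d4 → d5 → e5 → e4.
Since 7 matches the lower bound, it is optimal.

7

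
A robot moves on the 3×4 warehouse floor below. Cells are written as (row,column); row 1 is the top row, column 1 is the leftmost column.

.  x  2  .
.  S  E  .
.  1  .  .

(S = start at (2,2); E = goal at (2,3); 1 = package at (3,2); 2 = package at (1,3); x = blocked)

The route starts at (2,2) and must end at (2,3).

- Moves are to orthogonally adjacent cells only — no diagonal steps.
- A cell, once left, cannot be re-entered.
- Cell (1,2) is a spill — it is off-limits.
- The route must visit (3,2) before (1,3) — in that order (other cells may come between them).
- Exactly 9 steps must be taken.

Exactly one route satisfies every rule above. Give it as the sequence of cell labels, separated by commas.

(2,2), (2,1), (3,1), (3,2), (3,3), (3,4), (2,4), (1,4), (1,3), (2,3)

The waypoints must appear in the order (3,2), (1,3), with no cell reused.
Route from (2,2): left to (2,1), down to (3,1), 3× right (reaching (3,4)), 2× up (reaching (1,4)), left to (1,3), down to (2,3) — 9 moves in all.
Check: order respected (1 at step 3, 2 at step 8); 9 moves as required.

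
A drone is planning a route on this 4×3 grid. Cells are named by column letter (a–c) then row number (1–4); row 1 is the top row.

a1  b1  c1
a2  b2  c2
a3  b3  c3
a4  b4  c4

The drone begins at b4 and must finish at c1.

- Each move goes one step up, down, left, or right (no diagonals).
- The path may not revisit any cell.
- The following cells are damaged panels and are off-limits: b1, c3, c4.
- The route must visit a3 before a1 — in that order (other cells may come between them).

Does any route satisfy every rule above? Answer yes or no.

no

a1 must be visited but has only one open neighbour (a2), and it is neither the start nor the goal — the route would have to enter and leave through a2, re-entering it.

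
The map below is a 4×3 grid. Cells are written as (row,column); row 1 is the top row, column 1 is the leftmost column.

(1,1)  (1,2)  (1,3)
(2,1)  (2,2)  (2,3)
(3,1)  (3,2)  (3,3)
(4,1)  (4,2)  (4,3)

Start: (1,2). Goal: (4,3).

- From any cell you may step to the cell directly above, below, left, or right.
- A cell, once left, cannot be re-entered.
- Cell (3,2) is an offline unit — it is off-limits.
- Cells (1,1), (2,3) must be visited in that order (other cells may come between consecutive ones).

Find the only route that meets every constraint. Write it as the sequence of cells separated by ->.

(1,2) -> (1,1) -> (2,1) -> (2,2) -> (2,3) -> (3,3) -> (4,3)

The waypoints must appear in the order (1,1), (2,3), with no cell reused.
Route from (1,2): left 1 to (1,1), down 1 to (2,1), right 2 to (2,3), down 2 to (4,3) — 6 moves in all.
Check: order respected ((1,1) at step 1, (2,3) at step 4).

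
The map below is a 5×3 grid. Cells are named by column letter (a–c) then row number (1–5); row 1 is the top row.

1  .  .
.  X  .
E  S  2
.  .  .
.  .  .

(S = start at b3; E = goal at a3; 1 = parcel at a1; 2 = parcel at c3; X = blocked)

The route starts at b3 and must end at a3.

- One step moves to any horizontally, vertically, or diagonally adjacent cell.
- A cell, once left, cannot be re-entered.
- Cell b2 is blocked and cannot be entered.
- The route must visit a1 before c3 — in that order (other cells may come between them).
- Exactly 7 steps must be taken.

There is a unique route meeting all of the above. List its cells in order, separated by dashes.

b3 - a2 - a1 - b1 - c2 - c3 - b4 - a3

The waypoints must appear in the order a1, c3, with no cell reused.
Route from b3: up-left 1 to a2, up 1 to a1, right 1 to b1, down-right 1 to c2, down 1 to c3, down-left 1 to b4, up-left 1 to a3 — 7 moves in all.
Check: order respected (1 at step 2, 2 at step 5); 7 moves as required.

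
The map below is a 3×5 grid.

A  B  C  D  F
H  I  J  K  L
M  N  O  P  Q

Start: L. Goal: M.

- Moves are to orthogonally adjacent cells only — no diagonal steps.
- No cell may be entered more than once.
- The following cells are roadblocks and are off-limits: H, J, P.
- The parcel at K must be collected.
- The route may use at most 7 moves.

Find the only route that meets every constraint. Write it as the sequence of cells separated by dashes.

The budget equals the shortest possible length, so every move has to be on a shortest route through the required cells.
Route from L: left 1 to K, up 1 to D, left 2 to B, down 2 to N, left 1 to M — 7 moves in all.
Check: all required cells visited; 7 ≤ 7 moves.

L - K - D - C - B - I - N - M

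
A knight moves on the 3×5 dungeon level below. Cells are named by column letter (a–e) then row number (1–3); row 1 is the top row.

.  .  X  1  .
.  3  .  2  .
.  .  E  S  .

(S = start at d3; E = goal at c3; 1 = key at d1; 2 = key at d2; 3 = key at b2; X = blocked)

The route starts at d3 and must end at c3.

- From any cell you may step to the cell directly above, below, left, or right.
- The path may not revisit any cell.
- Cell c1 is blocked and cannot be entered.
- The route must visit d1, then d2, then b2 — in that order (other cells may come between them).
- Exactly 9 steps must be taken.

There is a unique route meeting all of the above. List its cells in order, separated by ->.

The waypoints must appear in the order d1, d2, b2, with no cell reused.
Route from d3: right to e3, 2× up (reaching e1), left to d1, down to d2, 2× left (reaching b2), down to b3, right to c3 — 9 moves in all.
Check: order respected (1 at step 4, 2 at step 5, 3 at step 7); 9 moves as required.

d3 -> e3 -> e2 -> e1 -> d1 -> d2 -> c2 -> b2 -> b3 -> c3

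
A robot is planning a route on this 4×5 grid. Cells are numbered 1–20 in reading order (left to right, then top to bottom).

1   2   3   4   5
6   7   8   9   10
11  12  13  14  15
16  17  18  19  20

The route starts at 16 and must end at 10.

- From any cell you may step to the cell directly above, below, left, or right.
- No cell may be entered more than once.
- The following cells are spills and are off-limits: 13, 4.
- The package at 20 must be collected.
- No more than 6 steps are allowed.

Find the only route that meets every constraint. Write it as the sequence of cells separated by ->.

16 -> 17 -> 18 -> 19 -> 20 -> 15 -> 10

The budget equals the shortest possible length, so every move has to be on a shortest route through the required cells.
Route from 16: right 4 to 20, up 2 to 10 — 6 moves in all.
Check: all required cells visited; 6 ≤ 6 moves.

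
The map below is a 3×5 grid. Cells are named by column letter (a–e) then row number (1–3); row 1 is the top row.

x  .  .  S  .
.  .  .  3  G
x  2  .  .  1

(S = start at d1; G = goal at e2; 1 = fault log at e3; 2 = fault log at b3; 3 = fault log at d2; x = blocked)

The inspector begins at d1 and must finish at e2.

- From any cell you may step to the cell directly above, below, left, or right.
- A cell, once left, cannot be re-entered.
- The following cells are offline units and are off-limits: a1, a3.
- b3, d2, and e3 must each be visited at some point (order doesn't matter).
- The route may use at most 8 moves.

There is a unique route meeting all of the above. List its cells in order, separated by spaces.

d1 d2 c2 b2 b3 c3 d3 e3 e2

The 8-move cap with required stops at b3, d2, e3 leaves no slack for detours.
Route from d1: down 1 to d2, left 2 to b2, down 1 to b3, right 3 to e3, up 1 to e2 — 8 moves in all.
Check: all required cells visited; 8 ≤ 8 moves.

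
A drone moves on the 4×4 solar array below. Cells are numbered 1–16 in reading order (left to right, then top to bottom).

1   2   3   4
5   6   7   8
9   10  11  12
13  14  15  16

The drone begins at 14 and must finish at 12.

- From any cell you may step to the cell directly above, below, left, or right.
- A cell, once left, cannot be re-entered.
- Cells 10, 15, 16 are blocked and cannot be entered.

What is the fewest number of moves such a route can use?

The Manhattan distance from 14 to 12 is |4−3| + |2−4| = 3, so at least 3 moves are needed.
That bound ignores the blocked cells. Measuring each leg by the fewest moves that actually steer around them (14→12: 7) raises the lower bound to 7.
A route of 7 moves exists: 14 → 13 → 9 → 5 → 6 → 7 → 11 → 12.
Since 7 matches that lower bound, it is optimal.

7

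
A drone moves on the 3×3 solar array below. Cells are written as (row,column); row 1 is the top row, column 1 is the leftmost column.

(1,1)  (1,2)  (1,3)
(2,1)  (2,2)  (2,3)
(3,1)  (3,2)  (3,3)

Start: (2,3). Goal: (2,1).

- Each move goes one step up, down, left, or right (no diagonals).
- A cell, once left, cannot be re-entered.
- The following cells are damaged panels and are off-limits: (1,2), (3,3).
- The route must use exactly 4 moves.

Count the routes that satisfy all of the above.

Need simple routes of exactly 4 moves from (2,3) to (2,1) (Manhattan distance 2, so 1 moves are spent on a detour and 1 undoing it).
Enumerating: (2,3) (2,2) (3,2) (3,1) (2,1).
That gives 1 route.

1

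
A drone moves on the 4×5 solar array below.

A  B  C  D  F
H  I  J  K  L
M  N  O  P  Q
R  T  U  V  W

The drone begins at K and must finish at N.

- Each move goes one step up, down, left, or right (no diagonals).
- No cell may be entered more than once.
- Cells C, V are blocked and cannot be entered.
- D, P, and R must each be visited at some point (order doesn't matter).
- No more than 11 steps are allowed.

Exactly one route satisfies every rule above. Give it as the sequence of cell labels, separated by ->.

K -> D -> F -> L -> Q -> P -> O -> U -> T -> R -> M -> N

The budget equals the shortest possible length, so every move has to be on a shortest route through the required cells.
Route from K: up 1 to D, right 1 to F, down 2 to Q, left 2 to O, down 1 to U, left 2 to R, up 1 to M, right 1 to N — 11 moves in all.
Check: all required cells visited; 11 ≤ 11 moves.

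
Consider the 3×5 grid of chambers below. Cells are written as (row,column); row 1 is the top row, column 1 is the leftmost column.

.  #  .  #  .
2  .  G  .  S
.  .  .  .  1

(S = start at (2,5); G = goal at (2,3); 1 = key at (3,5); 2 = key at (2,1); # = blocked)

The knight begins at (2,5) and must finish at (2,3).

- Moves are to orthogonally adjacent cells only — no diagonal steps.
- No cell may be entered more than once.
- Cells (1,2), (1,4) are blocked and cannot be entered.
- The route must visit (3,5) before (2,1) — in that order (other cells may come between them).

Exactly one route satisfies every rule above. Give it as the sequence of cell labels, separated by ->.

The waypoints must appear in the order (3,5), (2,1), with no cell reused.
Route from (2,5): down 1 to (3,5), left 4 to (3,1), up 1 to (2,1), right 2 to (2,3) — 8 moves in all.
Check: order respected (1 at step 1, 2 at step 6).

(2,5) -> (3,5) -> (3,4) -> (3,3) -> (3,2) -> (3,1) -> (2,1) -> (2,2) -> (2,3)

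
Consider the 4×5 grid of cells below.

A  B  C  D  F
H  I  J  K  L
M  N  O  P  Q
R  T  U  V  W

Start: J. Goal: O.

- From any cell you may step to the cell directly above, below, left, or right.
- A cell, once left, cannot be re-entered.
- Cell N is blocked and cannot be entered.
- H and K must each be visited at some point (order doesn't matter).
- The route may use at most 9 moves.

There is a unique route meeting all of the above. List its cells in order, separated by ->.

J -> I -> H -> A -> B -> C -> D -> K -> P -> O

The budget equals the shortest possible length, so every move has to be on a shortest route through the required cells.
Route from J: left 2 to H, up 1 to A, right 3 to D, down 2 to P, left 1 to O — 9 moves in all.
Check: all required cells visited; 9 ≤ 9 moves.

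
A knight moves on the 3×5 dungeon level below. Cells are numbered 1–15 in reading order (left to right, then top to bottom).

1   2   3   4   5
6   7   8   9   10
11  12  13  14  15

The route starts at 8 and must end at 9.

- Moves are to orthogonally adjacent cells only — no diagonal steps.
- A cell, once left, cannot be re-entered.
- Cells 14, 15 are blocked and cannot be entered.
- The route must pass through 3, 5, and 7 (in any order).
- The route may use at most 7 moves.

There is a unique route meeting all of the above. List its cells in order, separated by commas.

8, 7, 2, 3, 4, 5, 10, 9

The 7-move cap with required stops at 3, 5, 7 leaves no slack for detours.
Route from 8: left to 7, up to 2, 3× right (reaching 5), down to 10, left to 9 — 7 moves in all.
Check: all required cells visited; 7 ≤ 7 moves.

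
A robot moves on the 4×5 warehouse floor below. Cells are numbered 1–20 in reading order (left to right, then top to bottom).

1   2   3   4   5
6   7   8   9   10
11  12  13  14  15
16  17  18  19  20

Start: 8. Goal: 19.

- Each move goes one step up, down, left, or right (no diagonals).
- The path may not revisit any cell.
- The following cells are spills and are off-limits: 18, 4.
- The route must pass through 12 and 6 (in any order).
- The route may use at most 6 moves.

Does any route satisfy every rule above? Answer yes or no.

Even ignoring the no-revisit rule, getting from 8 to 19, taking the cheapest ordering 8 → 6 → 12 → 19 needs at least 2 + 2 + 3 = 7 moves (Manhattan distance per leg), which exceeds the 6-move limit.

no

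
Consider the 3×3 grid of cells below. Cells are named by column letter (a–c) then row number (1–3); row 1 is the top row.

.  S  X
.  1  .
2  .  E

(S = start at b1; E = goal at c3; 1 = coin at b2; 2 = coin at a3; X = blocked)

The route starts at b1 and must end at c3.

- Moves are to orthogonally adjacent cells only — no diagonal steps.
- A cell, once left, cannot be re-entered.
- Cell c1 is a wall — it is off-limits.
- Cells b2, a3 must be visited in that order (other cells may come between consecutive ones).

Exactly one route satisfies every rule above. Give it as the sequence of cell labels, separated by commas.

The waypoints must appear in the order b2, a3, with no cell reused.
Route from b1: down 1 to b2, left 1 to a2, down 1 to a3, right 2 to c3 — 5 moves in all.
Check: order respected (1 at step 1, 2 at step 3).

b1, b2, a2, a3, b3, c3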